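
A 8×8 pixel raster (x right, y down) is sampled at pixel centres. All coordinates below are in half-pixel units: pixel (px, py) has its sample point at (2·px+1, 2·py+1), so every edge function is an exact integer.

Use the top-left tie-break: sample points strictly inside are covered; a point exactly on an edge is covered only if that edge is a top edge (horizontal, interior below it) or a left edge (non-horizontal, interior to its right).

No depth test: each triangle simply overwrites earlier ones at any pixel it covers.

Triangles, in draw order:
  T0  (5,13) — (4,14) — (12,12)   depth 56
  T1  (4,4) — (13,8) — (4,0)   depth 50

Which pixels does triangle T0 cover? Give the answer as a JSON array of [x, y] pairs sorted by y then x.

T0:
  2·area = 6  (B↔C swapped to make it positive)
  edge (5, 13)→(12, 12): d=(7,-1) top-left  bias=+0
  edge (12, 12)→(4, 14): d=(-8,2) right/bottom  bias=-1
  edge (4, 14)→(5, 13): d=(1,-1) top-left  bias=+0
    (7,1)@(15, 3): e=[-60,66,0] → .  [on edge]
    (6,2)@(13, 5): e=[-48,54,0] → .  [on edge]
    (5,3)@(11, 7): e=[-36,42,0] → .  [on edge]
    (4,4)@(9, 9): e=[-24,30,0] → .  [on edge]
    (3,5)@(7, 11): e=[-12,18,0] → .  [on edge]
    (2,6)@(5, 13): e=[0,6,0] → X  [on edge]
    (3,6)@(7, 13): e=[2,2,2] → X
    (4,6)@(9, 13): e=[4,-2,4] → .
    (1,7)@(3, 15): e=[12,-6,0] → .  [on edge]
    (2,7)@(5, 15): e=[14,-10,2] → .
    (3,7)@(7, 15): e=[16,-14,4] → .
  covered (2 px):
    . . . . . . . .
    . . . . . . . .
    . . . . . . . .
    . . . . . . . .
    . . . . . . . .
    . . . . . . . .
    . . X X . . . .
    . . . . . . . .
T1:
  2·area = 36  (B↔C swapped to make it positive)
  edge (4, 4)→(4, 0): d=(0,-4) top-left  bias=+0
  edge (4, 0)→(13, 8): d=(9,8) right/bottom  bias=-1
  edge (13, 8)→(4, 4): d=(-9,-4) top-left  bias=+0
    (2,0)@(5, 1): e=[4,1,31] → X
    (3,0)@(7, 1): e=[12,-15,39] → .
    (2,1)@(5, 3): e=[4,19,13] → X
    (3,1)@(7, 3): e=[12,3,21] → X
    (4,1)@(9, 3): e=[20,-13,29] → .
    (2,2)@(5, 5): e=[4,37,-5] → .
    (3,2)@(7, 5): e=[12,21,3] → X
    (4,2)@(9, 5): e=[20,5,11] → X
    (5,2)@(11, 5): e=[28,-11,19] → .
    (3,3)@(7, 7): e=[12,39,-15] → .
    (4,3)@(9, 7): e=[20,23,-7] → .
    (5,3)@(11, 7): e=[28,7,1] → X
  covered (6 px):
    . . X . . . . .
    . . X X . . . .
    . . . X X . . .
    . . . . . X . .
    . . . . . . . .
    . . . . . . . .
    . . . . . . . .
    . . . . . . . .

Result: [[2,6],[3,6]]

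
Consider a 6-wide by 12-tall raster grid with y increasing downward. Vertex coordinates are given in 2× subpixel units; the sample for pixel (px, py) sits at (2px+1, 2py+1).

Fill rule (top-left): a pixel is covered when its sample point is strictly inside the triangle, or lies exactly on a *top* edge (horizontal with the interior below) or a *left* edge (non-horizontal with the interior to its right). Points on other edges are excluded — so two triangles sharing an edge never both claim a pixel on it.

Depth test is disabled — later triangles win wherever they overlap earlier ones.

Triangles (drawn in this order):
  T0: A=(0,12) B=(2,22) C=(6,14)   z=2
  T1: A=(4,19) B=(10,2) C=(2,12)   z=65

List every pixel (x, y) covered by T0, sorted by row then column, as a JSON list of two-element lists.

T0:
  2·area = 56  (B↔C swapped to make it positive)
  edge (0, 12)→(6, 14): d=(6,2) right/bottom  bias=-1
  edge (6, 14)→(2, 22): d=(-4,8) right/bottom  bias=-1
  edge (2, 22)→(0, 12): d=(-2,-10) top-left  bias=+0
    (0,6)@(1, 13): e=[4,44,8] → #
    (1,6)@(3, 13): e=[0,28,28] → ·  [on edge]
    (0,7)@(1, 15): e=[16,36,4] → #
    (1,7)@(3, 15): e=[12,20,24] → #
    (2,7)@(5, 15): e=[8,4,44] → #
    (3,7)@(7, 15): e=[4,-12,64] → ·
    (4,7)@(9, 15): e=[0,-28,84] → ·  [on edge]
    (0,8)@(1, 17): e=[28,28,0] → #  [on edge]
    (2,8)@(5, 17): e=[20,-4,40] → ·
    (0,9)@(1, 19): e=[40,20,-4] → ·
    (1,9)@(3, 19): e=[36,4,16] → #
    (2,9)@(5, 19): e=[32,-12,36] → ·
  covered (7 px):
    · · · · · ·
    · · · · · ·
    · · · · · ·
    · · · · · ·
    · · · · · ·
    · · · · · ·
    # · · · · ·
    # # # · · ·
    # # · · · ·
    · # · · · ·
    · · · · · ·
    · · · · · ·
T1:
  2·area = 76  (B↔C swapped to make it positive)
  edge (4, 19)→(2, 12): d=(-2,-7) top-left  bias=+0
  edge (2, 12)→(10, 2): d=(8,-10) top-left  bias=+0
  edge (10, 2)→(4, 19): d=(-6,17) right/bottom  bias=-1
    (3,3)@(7, 7): e=[45,10,21] → #
    (4,3)@(9, 7): e=[59,30,-13] → ·
    (2,4)@(5, 9): e=[27,6,43] → #
    (4,4)@(9, 9): e=[55,46,-25] → ·
    (1,5)@(3, 11): e=[9,2,65] → #
    (3,5)@(7, 11): e=[37,42,-3] → ·
    (1,6)@(3, 13): e=[5,18,53] → #
    (3,6)@(7, 13): e=[33,58,-15] → ·
    (1,7)@(3, 15): e=[1,34,41] → #
    (3,7)@(7, 15): e=[29,74,-27] → ·
    (1,8)@(3, 17): e=[-3,50,29] → ·
    (2,8)@(5, 17): e=[11,70,-5] → ·
  covered (9 px):
    · · · · · ·
    · · · · · ·
    · · · · · ·
    · · · # · ·
    · · # # · ·
    · # # · · ·
    · # # · · ·
    · # # · · ·
    · · · · · ·
    · · · · · ·
    · · · · · ·
    · · · · · ·

Answer: [[0,6],[0,7],[1,7],[2,7],[0,8],[1,8],[1,9]]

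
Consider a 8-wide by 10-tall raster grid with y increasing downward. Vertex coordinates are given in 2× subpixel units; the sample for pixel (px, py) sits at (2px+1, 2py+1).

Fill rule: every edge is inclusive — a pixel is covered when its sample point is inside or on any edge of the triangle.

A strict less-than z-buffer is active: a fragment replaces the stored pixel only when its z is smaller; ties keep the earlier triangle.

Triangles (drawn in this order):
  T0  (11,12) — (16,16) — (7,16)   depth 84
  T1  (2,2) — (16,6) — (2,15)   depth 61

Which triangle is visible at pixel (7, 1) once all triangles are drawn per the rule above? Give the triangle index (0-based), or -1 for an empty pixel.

T0:
  2·area = 36
  edge (11, 12)→(16, 16): d=(5,4) inclusive
  edge (16, 16)→(7, 16): d=(-9,0) inclusive
  edge (7, 16)→(11, 12): d=(4,-4) inclusive
    (5,6)@(11, 13): e=[5,27,4] → █
    (6,6)@(13, 13): e=[-3,27,12] → ·
    (4,7)@(9, 15): e=[23,9,4] → █
    (6,7)@(13, 15): e=[7,9,20] → █
    (7,7)@(15, 15): e=[-1,9,28] → ·
    (4,8)@(9, 17): e=[33,-9,12] → ·
    (5,8)@(11, 17): e=[25,-9,20] → ·
    (6,8)@(13, 17): e=[17,-9,28] → ·
  covered (4 px):
    · · · · · · · ·
    · · · · · · · ·
    · · · · · · · ·
    · · · · · · · ·
    · · · · · · · ·
    · · · · · · · ·
    · · · · · █ · ·
    · · · · █ █ █ ·
    · · · · · · · ·
    · · · · · · · ·
T1:
  2·area = 182
  edge (2, 2)→(16, 6): d=(14,4) inclusive
  edge (16, 6)→(2, 15): d=(-14,9) inclusive
  edge (2, 15)→(2, 2): d=(0,-13) inclusive
    (1,1)@(3, 3): e=[10,159,13] → █
    (2,1)@(5, 3): e=[2,141,39] → █
    (3,1)@(7, 3): e=[-6,123,65] → ·
    (1,2)@(3, 5): e=[38,131,13] → █
    (3,2)@(7, 5): e=[22,95,65] → █
    (4,2)@(9, 5): e=[14,77,91] → █
    (5,2)@(11, 5): e=[6,59,117] → █
    (6,2)@(13, 5): e=[-2,41,143] → ·
    (1,3)@(3, 7): e=[66,103,13] → █
    (6,3)@(13, 7): e=[26,13,143] → █
    (7,3)@(15, 7): e=[18,-5,169] → ·
    (1,4)@(3, 9): e=[94,75,13] → █
  covered (23 px):
    · · · · · · · ·
    · █ █ · · · · ·
    · █ █ █ █ █ · ·
    · █ █ █ █ █ █ ·
    · █ █ █ █ █ · ·
    · █ █ █ · · · ·
    · █ █ · · · · ·
    · · · · · · · ·
    · · · · · · · ·
    · · · · · · · ·

Z-buffer (winner per pixel, '.' = empty):
  . . . . . . . .
  . 1 1 . . . . .
  . 1 1 1 1 1 . .
  . 1 1 1 1 1 1 .
  . 1 1 1 1 1 . .
  . 1 1 1 . . . .
  . 1 1 . . 0 . .
  . . . . 0 0 0 .
  . . . . . . . .
  . . . . . . . .

Answer: -1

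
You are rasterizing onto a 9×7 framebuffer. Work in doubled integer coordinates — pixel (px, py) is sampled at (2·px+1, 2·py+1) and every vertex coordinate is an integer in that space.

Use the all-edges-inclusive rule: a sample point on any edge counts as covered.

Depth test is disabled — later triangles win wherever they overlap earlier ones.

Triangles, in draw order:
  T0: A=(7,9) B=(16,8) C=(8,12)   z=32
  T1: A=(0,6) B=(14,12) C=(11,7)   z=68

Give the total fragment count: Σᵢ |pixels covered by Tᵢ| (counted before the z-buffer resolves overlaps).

T0:
  2·area = 28
  edge (7, 9)→(16, 8): d=(9,-1) inclusive
  edge (16, 8)→(8, 12): d=(-8,4) inclusive
  edge (8, 12)→(7, 9): d=(-1,-3) inclusive
    (2,1)@(5, 3): e=[-56,84,0] → ·  [on edge]
    (3,4)@(7, 9): e=[0,28,0] → #  [on edge]
    (4,4)@(9, 9): e=[2,20,6] → #
    (5,4)@(11, 9): e=[4,12,12] → #
    (6,4)@(13, 9): e=[6,4,18] → #
    (7,4)@(15, 9): e=[8,-4,24] → ·
    (3,5)@(7, 11): e=[18,12,-2] → ·
    (4,5)@(9, 11): e=[20,4,4] → #
    (5,5)@(11, 11): e=[22,-4,10] → ·
    (6,5)@(13, 11): e=[24,-12,16] → ·
    (4,6)@(9, 13): e=[38,-12,2] → ·
  covered (5 px):
    · · · · · · · · ·
    · · · · · · · · ·
    · · · · · · · · ·
    · · · · · · · · ·
    · · · # # # # · ·
    · · · · # · · · ·
    · · · · · · · · ·
T1:
  2·area = 52  (B↔C swapped to make it positive)
  edge (0, 6)→(11, 7): d=(11,1) inclusive
  edge (11, 7)→(14, 12): d=(3,5) inclusive
  edge (14, 12)→(0, 6): d=(-14,-6) inclusive
    (1,3)@(3, 7): e=[8,40,4] → #
    (2,3)@(5, 7): e=[6,30,16] → #
    (3,3)@(7, 7): e=[4,20,28] → #
    (4,3)@(9, 7): e=[2,10,40] → #
    (5,3)@(11, 7): e=[0,0,52] → #  [on edge]
    (6,3)@(13, 7): e=[-2,-10,64] → ·
    (1,4)@(3, 9): e=[30,46,-24] → ·
    (2,4)@(5, 9): e=[28,36,-12] → ·
    (3,4)@(7, 9): e=[26,26,0] → #  [on edge]
    (6,4)@(13, 9): e=[20,-4,36] → ·
    (3,5)@(7, 11): e=[48,32,-28] → ·
    (4,5)@(9, 11): e=[46,22,-16] → ·
  covered (9 px):
    · · · · · · · · ·
    · · · · · · · · ·
    · · · · · · · · ·
    · # # # # # · · ·
    · · · # # # · · ·
    · · · · · · # · ·
    · · · · · · · · ·

Final: 14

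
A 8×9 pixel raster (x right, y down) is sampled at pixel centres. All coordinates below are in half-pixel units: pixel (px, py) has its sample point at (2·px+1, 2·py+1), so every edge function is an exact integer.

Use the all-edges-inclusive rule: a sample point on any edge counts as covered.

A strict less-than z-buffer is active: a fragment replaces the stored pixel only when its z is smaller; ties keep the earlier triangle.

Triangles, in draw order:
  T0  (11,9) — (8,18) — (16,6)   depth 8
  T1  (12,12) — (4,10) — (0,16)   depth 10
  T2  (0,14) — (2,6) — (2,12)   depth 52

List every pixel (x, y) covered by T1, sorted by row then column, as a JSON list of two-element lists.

T0:
  2·area = 36  (B↔C swapped to make it positive)
  edge (11, 9)→(16, 6): d=(5,-3) inclusive
  edge (16, 6)→(8, 18): d=(-8,12) inclusive
  edge (8, 18)→(11, 9): d=(3,-9) inclusive
    (6,1)@(13, 3): e=[-24,60,0] → ·  [on edge]
    (7,3)@(15, 7): e=[2,4,30] → █
    (5,4)@(11, 9): e=[0,36,0] → █  [on edge]
    (6,4)@(13, 9): e=[6,12,18] → █
    (7,4)@(15, 9): e=[12,-12,36] → ·
    (5,5)@(11, 11): e=[10,20,6] → █
    (6,5)@(13, 11): e=[16,-4,24] → ·
    (5,6)@(11, 13): e=[20,4,12] → █
    (6,6)@(13, 13): e=[26,-20,30] → ·
    (0,7)@(1, 15): e=[0,108,-72] → ·  [on edge]
    (4,7)@(9, 15): e=[24,12,0] → █  [on edge]
    (5,7)@(11, 15): e=[30,-12,18] → ·
  covered (6 px):
    · · · · · · · ·
    · · · · · · · ·
    · · · · · · · ·
    · · · · · · · █
    · · · · · █ █ ·
    · · · · · █ · ·
    · · · · · █ · ·
    · · · · █ · · ·
    · · · · · · · ·
T1:
  2·area = 56  (B↔C swapped to make it positive)
  edge (12, 12)→(0, 16): d=(-12,4) inclusive
  edge (0, 16)→(4, 10): d=(4,-6) inclusive
  edge (4, 10)→(12, 12): d=(8,2) inclusive
    (2,5)@(5, 11): e=[40,10,6] → █
    (3,5)@(7, 11): e=[32,22,2] → █
    (4,5)@(9, 11): e=[24,34,-2] → ·
    (7,5)@(15, 11): e=[0,70,-14] → ·  [on edge]
    (1,6)@(3, 13): e=[24,6,26] → █
    (4,6)@(9, 13): e=[0,42,14] → █  [on edge]
    (5,6)@(11, 13): e=[-8,54,10] → ·
    (0,7)@(1, 15): e=[8,2,46] → █
    (1,7)@(3, 15): e=[0,14,42] → █  [on edge]
    (2,7)@(5, 15): e=[-8,26,38] → ·
    (3,7)@(7, 15): e=[-16,38,34] → ·
    (4,7)@(9, 15): e=[-24,50,30] → ·
  covered (8 px):
    · · · · · · · ·
    · · · · · · · ·
    · · · · · · · ·
    · · · · · · · ·
    · · · · · · · ·
    · · █ █ · · · ·
    · █ █ █ █ · · ·
    █ █ · · · · · ·
    · · · · · · · ·
T2:
  2·area = 12
  edge (0, 14)→(2, 6): d=(2,-8) inclusive
  edge (2, 6)→(2, 12): d=(0,6) inclusive
  edge (2, 12)→(0, 14): d=(-2,2) inclusive
    (6,0)@(13, 1): e=[78,-66,0] → ·  [on edge]
    (5,1)@(11, 3): e=[66,-54,0] → ·  [on edge]
    (4,2)@(9, 5): e=[54,-42,0] → ·  [on edge]
    (3,3)@(7, 7): e=[42,-30,0] → ·  [on edge]
    (2,4)@(5, 9): e=[30,-18,0] → ·  [on edge]
    (0,5)@(1, 11): e=[2,6,4] → █
    (1,5)@(3, 11): e=[18,-6,0] → ·  [on edge]
    (0,6)@(1, 13): e=[6,6,0] → █  [on edge]
    (1,6)@(3, 13): e=[22,-6,-4] → ·
    (0,7)@(1, 15): e=[10,6,-4] → ·
  covered (2 px):
    · · · · · · · ·
    · · · · · · · ·
    · · · · · · · ·
    · · · · · · · ·
    · · · · · · · ·
    █ · · · · · · ·
    █ · · · · · · ·
    · · · · · · · ·
    · · · · · · · ·

Final: [[2,5],[3,5],[1,6],[2,6],[3,6],[4,6],[0,7],[1,7]]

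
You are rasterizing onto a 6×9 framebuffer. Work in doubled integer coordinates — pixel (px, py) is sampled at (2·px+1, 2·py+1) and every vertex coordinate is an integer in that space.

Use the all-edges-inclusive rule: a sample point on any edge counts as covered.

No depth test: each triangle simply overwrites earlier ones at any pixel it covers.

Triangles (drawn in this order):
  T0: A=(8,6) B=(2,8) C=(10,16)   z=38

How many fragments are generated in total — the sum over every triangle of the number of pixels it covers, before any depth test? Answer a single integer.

T0:
  2·area = 64  (B↔C swapped to make it positive)
  edge (8, 6)→(10, 16): d=(2,10) inclusive
  edge (10, 16)→(2, 8): d=(-8,-8) inclusive
  edge (2, 8)→(8, 6): d=(6,-2) inclusive
    (3,0)@(7, 1): e=[0,96,-32] → ·  [on edge]
    (5,2)@(11, 5): e=[-32,96,0] → ·  [on edge]
    (0,3)@(1, 7): e=[72,0,-8] → ·  [on edge]
    (2,3)@(5, 7): e=[32,32,0] → #  [on edge]
    (3,3)@(7, 7): e=[12,48,4] → #
    (4,3)@(9, 7): e=[-8,64,8] → ·
    (1,4)@(3, 9): e=[56,0,8] → #  [on edge]
    (4,4)@(9, 9): e=[-4,48,20] → ·
    (1,5)@(3, 11): e=[60,-16,20] → ·
    (2,5)@(5, 11): e=[40,0,24] → #  [on edge]
    (4,5)@(9, 11): e=[0,32,32] → #  [on edge]
    (5,5)@(11, 11): e=[-20,48,36] → ·
    (3,6)@(7, 13): e=[24,0,40] → #  [on edge]
    (4,7)@(9, 15): e=[8,0,56] → #  [on edge]
    (5,8)@(11, 17): e=[-8,0,72] → ·  [on edge]
  covered (11 px):
    · · · · · ·
    · · · · · ·
    · · · · · ·
    · · # # · ·
    · # # # · ·
    · · # # # ·
    · · · # # ·
    · · · · # ·
    · · · · · ·

Answer: 11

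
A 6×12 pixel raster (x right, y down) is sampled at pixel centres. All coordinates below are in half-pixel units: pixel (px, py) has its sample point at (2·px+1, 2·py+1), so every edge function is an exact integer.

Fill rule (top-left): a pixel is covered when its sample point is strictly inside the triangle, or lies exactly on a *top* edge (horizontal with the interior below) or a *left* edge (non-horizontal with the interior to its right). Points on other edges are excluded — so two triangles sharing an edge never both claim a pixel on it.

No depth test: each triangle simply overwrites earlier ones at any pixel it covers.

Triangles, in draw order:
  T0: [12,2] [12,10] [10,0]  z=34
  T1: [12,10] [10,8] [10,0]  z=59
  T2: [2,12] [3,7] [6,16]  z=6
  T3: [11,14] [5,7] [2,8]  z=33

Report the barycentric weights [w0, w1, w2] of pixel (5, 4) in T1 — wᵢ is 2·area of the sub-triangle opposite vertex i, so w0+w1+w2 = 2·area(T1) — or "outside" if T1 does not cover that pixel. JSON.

T0:
  2·area = 16
  edge (12, 2)→(12, 10): d=(0,8) right/bottom  bias=-1
  edge (12, 10)→(10, 0): d=(-2,-10) top-left  bias=+0
  edge (10, 0)→(12, 2): d=(2,2) right/bottom  bias=-1
    (5,0)@(11, 1): e=[8,8,0] → ·  [on edge]
    (5,1)@(11, 3): e=[8,4,4] → █
    (5,2)@(11, 5): e=[8,0,8] → █  [on edge]
    (5,3)@(11, 7): e=[8,-4,12] → ·
  covered (2 px):
    · · · · · ·
    · · · · · █
    · · · · · █
    · · · · · ·
    · · · · · ·
    · · · · · ·
    · · · · · ·
    · · · · · ·
    · · · · · ·
    · · · · · ·
    · · · · · ·
    · · · · · ·
T1:
  2·area = 16
  edge (12, 10)→(10, 8): d=(-2,-2) top-left  bias=+0
  edge (10, 8)→(10, 0): d=(0,-8) top-left  bias=+0
  edge (10, 0)→(12, 10): d=(2,10) right/bottom  bias=-1
    (1,0)@(3, 1): e=[0,-56,72] → ·  [on edge]
    (2,1)@(5, 3): e=[0,-40,56] → ·  [on edge]
    (3,2)@(7, 5): e=[0,-24,40] → ·  [on edge]
    (5,2)@(11, 5): e=[8,8,0] → ·  [on edge]
    (4,3)@(9, 7): e=[0,-8,24] → ·  [on edge]
    (5,3)@(11, 7): e=[4,8,4] → █
    (5,4)@(11, 9): e=[0,8,8] → █  [on edge]
    (5,5)@(11, 11): e=[-4,8,12] → ·
  covered (2 px):
    · · · · · ·
    · · · · · ·
    · · · · · ·
    · · · · · █
    · · · · · █
    · · · · · ·
    · · · · · ·
    · · · · · ·
    · · · · · ·
    · · · · · ·
    · · · · · ·
    · · · · · ·
T2:
  2·area = 24
  edge (2, 12)→(3, 7): d=(1,-5) top-left  bias=+0
  edge (3, 7)→(6, 16): d=(3,9) right/bottom  bias=-1
  edge (6, 16)→(2, 12): d=(-4,-4) top-left  bias=+0
    (0,0)@(1, 1): e=[-16,0,40] → ·  [on edge]
    (1,3)@(3, 7): e=[0,0,24] → ·  [on edge]
    (1,4)@(3, 9): e=[2,6,16] → █
    (2,4)@(5, 9): e=[12,-12,24] → ·
    (0,5)@(1, 11): e=[-6,30,0] → ·  [on edge]
    (1,5)@(3, 11): e=[4,12,8] → █
    (2,5)@(5, 11): e=[14,-6,16] → ·
    (1,6)@(3, 13): e=[6,18,0] → █  [on edge]
    (2,6)@(5, 13): e=[16,0,8] → ·  [on edge]
    (1,7)@(3, 15): e=[8,24,-8] → ·
    (2,7)@(5, 15): e=[18,6,0] → █  [on edge]
    (3,7)@(7, 15): e=[28,-12,8] → ·
    (0,8)@(1, 17): e=[0,48,-24] → ·  [on edge]
    (3,8)@(7, 17): e=[30,-6,0] → ·  [on edge]
    (3,9)@(7, 19): e=[32,0,-8] → ·  [on edge]
    (4,9)@(9, 19): e=[42,-18,0] → ·  [on edge]
    (5,10)@(11, 21): e=[54,-30,0] → ·  [on edge]
  covered (4 px):
    · · · · · ·
    · · · · · ·
    · · · · · ·
    · · · · · ·
    · █ · · · ·
    · █ · · · ·
    · █ · · · ·
    · · █ · · ·
    · · · · · ·
    · · · · · ·
    · · · · · ·
    · · · · · ·
T3:
  2·area = 27  (B↔C swapped to make it positive)
  edge (11, 14)→(2, 8): d=(-9,-6) top-left  bias=+0
  edge (2, 8)→(5, 7): d=(3,-1) top-left  bias=+0
  edge (5, 7)→(11, 14): d=(6,7) right/bottom  bias=-1
    (5,2)@(11, 5): e=[81,0,-54] → ·  [on edge]
    (2,3)@(5, 7): e=[27,0,0] → ·  [on edge]
    (2,4)@(5, 9): e=[9,6,12] → █
    (3,4)@(7, 9): e=[21,8,-2] → ·
    (2,5)@(5, 11): e=[-9,12,24] → ·
    (3,5)@(7, 11): e=[3,14,10] → █
    (4,5)@(9, 11): e=[15,16,-4] → ·
    (3,6)@(7, 13): e=[-15,20,22] → ·
  covered (2 px):
    · · · · · ·
    · · · · · ·
    · · · · · ·
    · · · · · ·
    · · █ · · ·
    · · · █ · ·
    · · · · · ·
    · · · · · ·
    · · · · · ·
    · · · · · ·
    · · · · · ·
    · · · · · ·

Result: [8,8,0]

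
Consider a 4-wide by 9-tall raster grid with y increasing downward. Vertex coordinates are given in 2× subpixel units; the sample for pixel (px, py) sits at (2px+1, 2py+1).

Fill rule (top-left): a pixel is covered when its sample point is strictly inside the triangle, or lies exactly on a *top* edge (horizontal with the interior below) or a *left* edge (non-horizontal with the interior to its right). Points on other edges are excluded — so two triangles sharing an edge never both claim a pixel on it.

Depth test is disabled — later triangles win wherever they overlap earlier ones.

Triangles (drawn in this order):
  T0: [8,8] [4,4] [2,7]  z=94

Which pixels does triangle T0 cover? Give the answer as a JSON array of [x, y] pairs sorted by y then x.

T0:
  2·area = 20  (B↔C swapped to make it positive)
  edge (8, 8)→(2, 7): d=(-6,-1) top-left  bias=+0
  edge (2, 7)→(4, 4): d=(2,-3) top-left  bias=+0
  edge (4, 4)→(8, 8): d=(4,4) right/bottom  bias=-1
    (0,0)@(1, 1): e=[35,-15,0] → .  [on edge]
    (1,1)@(3, 3): e=[25,-5,0] → .  [on edge]
    (2,2)@(5, 5): e=[15,5,0] → .  [on edge]
    (1,3)@(3, 7): e=[1,3,16] → X
    (2,3)@(5, 7): e=[3,9,8] → X
    (3,3)@(7, 7): e=[5,15,0] → .  [on edge]
    (1,4)@(3, 9): e=[-11,7,24] → .
    (2,4)@(5, 9): e=[-9,13,16] → .
  covered (2 px):
    . . . .
    . . . .
    . . . .
    . X X .
    . . . .
    . . . .
    . . . .
    . . . .
    . . . .

Result: [[1,3],[2,3]]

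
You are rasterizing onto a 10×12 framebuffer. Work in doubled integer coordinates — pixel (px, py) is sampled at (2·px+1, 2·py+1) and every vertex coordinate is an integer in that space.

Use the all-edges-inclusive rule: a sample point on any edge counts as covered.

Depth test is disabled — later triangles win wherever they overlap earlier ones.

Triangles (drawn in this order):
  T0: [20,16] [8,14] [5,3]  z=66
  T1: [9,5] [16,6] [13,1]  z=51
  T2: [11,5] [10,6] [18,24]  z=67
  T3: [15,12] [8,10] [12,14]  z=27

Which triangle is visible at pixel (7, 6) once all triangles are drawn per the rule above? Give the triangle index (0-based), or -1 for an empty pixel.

T0:
  2·area = 126
  edge (20, 16)→(8, 14): d=(-12,-2) inclusive
  edge (8, 14)→(5, 3): d=(-3,-11) inclusive
  edge (5, 3)→(20, 16): d=(15,13) inclusive
    (2,1)@(5, 3): e=[126,0,0] → X  [on edge]
    (3,1)@(7, 3): e=[130,22,-26] → .
    (2,2)@(5, 5): e=[102,-6,30] → .
    (3,2)@(7, 5): e=[106,16,4] → X
    (4,2)@(9, 5): e=[110,38,-22] → .
    (3,3)@(7, 7): e=[82,10,34] → X
    (4,3)@(9, 7): e=[86,32,8] → X
    (5,3)@(11, 7): e=[90,54,-18] → .
    (3,4)@(7, 9): e=[58,4,64] → X
    (5,4)@(11, 9): e=[66,48,12] → X
    (6,4)@(13, 9): e=[70,70,-14] → .
    (3,5)@(7, 11): e=[34,-2,94] → .
  covered (16 px):
    . . . . . . . . . .
    . . X . . . . . . .
    . . . X . . . . . .
    . . . X X . . . . .
    . . . X X X . . . .
    . . . . X X X . . .
    . . . . X X X X . .
    . . . . . . . X X .
    . . . . . . . . . .
    . . . . . . . . . .
    . . . . . . . . . .
    . . . . . . . . . .
T1:
  2·area = 32  (B↔C swapped to make it positive)
  edge (9, 5)→(13, 1): d=(4,-4) inclusive
  edge (13, 1)→(16, 6): d=(3,5) inclusive
  edge (16, 6)→(9, 5): d=(-7,-1) inclusive
    (6,0)@(13, 1): e=[0,0,32] → X  [on edge]
    (7,0)@(15, 1): e=[8,-10,34] → .
    (5,1)@(11, 3): e=[0,16,16] → X  [on edge]
    (7,1)@(15, 3): e=[16,-4,20] → .
    (4,2)@(9, 5): e=[0,32,0] → X  [on edge]
    (7,2)@(15, 5): e=[24,2,6] → X
    (8,2)@(17, 5): e=[32,-8,8] → .
    (3,3)@(7, 7): e=[0,48,-16] → .  [on edge]
    (4,3)@(9, 7): e=[8,38,-14] → .
    (5,3)@(11, 7): e=[16,28,-12] → .
    (6,3)@(13, 7): e=[24,18,-10] → .
    (7,3)@(15, 7): e=[32,8,-8] → .
    (2,4)@(5, 9): e=[0,64,-32] → .  [on edge]
    (1,5)@(3, 11): e=[0,80,-48] → .  [on edge]
    (9,5)@(19, 11): e=[64,0,-32] → .  [on edge]
    (0,6)@(1, 13): e=[0,96,-64] → .  [on edge]
  covered (7 px):
    . . . . . . X . . .
    . . . . . X X . . .
    . . . . X X X X . .
    . . . . . . . . . .
    . . . . . . . . . .
    . . . . . . . . . .
    . . . . . . . . . .
    . . . . . . . . . .
    . . . . . . . . . .
    . . . . . . . . . .
    . . . . . . . . . .
    . . . . . . . . . .
T2:
  2·area = 26  (B↔C swapped to make it positive)
  edge (11, 5)→(18, 24): d=(7,19) inclusive
  edge (18, 24)→(10, 6): d=(-8,-18) inclusive
  edge (10, 6)→(11, 5): d=(1,-1) inclusive
    (7,0)@(15, 1): e=[-104,130,0] → .  [on edge]
    (6,1)@(13, 3): e=[-52,78,0] → .  [on edge]
    (5,2)@(11, 5): e=[0,26,0] → X  [on edge]
    (6,2)@(13, 5): e=[-38,62,2] → .
    (4,3)@(9, 7): e=[52,-26,0] → .  [on edge]
    (5,3)@(11, 7): e=[14,10,2] → X
    (6,3)@(13, 7): e=[-24,46,4] → .
    (3,4)@(7, 9): e=[104,-78,0] → .  [on edge]
    (5,4)@(11, 9): e=[28,-6,4] → .
    (2,5)@(5, 11): e=[156,-130,0] → .  [on edge]
    (6,5)@(13, 11): e=[4,14,8] → X
    (7,5)@(15, 11): e=[-34,50,10] → .
    (1,6)@(3, 13): e=[208,-182,0] → .  [on edge]
    (0,7)@(1, 15): e=[260,-234,0] → .  [on edge]
  covered (4 px):
    . . . . . . . . . .
    . . . . . . . . . .
    . . . . . X . . . .
    . . . . . X . . . .
    . . . . . . . . . .
    . . . . . . X . . .
    . . . . . . . . . .
    . . . . . . . . . .
    . . . . . . . X . .
    . . . . . . . . . .
    . . . . . . . . . .
    . . . . . . . . . .
T3:
  2·area = 20  (B↔C swapped to make it positive)
  edge (15, 12)→(12, 14): d=(-3,2) inclusive
  edge (12, 14)→(8, 10): d=(-4,-4) inclusive
  edge (8, 10)→(15, 12): d=(7,2) inclusive
    (0,1)@(1, 3): e=[55,0,-35] → .  [on edge]
    (1,2)@(3, 5): e=[45,0,-25] → .  [on edge]
    (2,3)@(5, 7): e=[35,0,-15] → .  [on edge]
    (3,4)@(7, 9): e=[25,0,-5] → .  [on edge]
    (4,5)@(9, 11): e=[15,0,5] → X  [on edge]
    (5,5)@(11, 11): e=[11,8,1] → X
    (6,5)@(13, 11): e=[7,16,-3] → .
    (4,6)@(9, 13): e=[9,-8,19] → .
    (5,6)@(11, 13): e=[5,0,15] → X  [on edge]
    (6,6)@(13, 13): e=[1,8,11] → X
    (7,6)@(15, 13): e=[-3,16,7] → .
    (5,7)@(11, 15): e=[-1,-8,29] → .
    (6,7)@(13, 15): e=[-5,0,25] → .  [on edge]
    (7,8)@(15, 17): e=[-15,0,35] → .  [on edge]
    (8,9)@(17, 19): e=[-25,0,45] → .  [on edge]
    (9,10)@(19, 21): e=[-35,0,55] → .  [on edge]
  covered (4 px):
    . . . . . . . . . .
    . . . . . . . . . .
    . . . . . . . . . .
    . . . . . . . . . .
    . . . . . . . . . .
    . . . . X X . . . .
    . . . . . X X . . .
    . . . . . . . . . .
    . . . . . . . . . .
    . . . . . . . . . .
    . . . . . . . . . .
    . . . . . . . . . .

Z-buffer (winner per pixel, '.' = empty):
  . . . . . . 1 . . .
  . . 0 . . 1 1 . . .
  . . . 0 1 2 1 1 . .
  . . . 0 0 2 . . . .
  . . . 0 0 0 . . . .
  . . . . 3 3 2 . . .
  . . . . 0 3 3 0 . .
  . . . . . . . 0 0 .
  . . . . . . . 2 . .
  . . . . . . . . . .
  . . . . . . . . . .
  . . . . . . . . . .

Final: 0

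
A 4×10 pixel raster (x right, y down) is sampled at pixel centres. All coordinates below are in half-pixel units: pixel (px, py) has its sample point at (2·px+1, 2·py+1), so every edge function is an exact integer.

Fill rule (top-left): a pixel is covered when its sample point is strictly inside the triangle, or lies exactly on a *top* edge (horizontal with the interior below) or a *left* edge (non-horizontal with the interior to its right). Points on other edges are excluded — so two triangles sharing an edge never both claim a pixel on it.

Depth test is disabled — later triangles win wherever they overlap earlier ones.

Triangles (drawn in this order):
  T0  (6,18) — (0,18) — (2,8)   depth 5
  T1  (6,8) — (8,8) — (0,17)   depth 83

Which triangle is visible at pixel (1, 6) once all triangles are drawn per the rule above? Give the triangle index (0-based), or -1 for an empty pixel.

T0:
  2·area = 60
  edge (6, 18)→(0, 18): d=(-6,0) right/bottom  bias=-1
  edge (0, 18)→(2, 8): d=(2,-10) top-left  bias=+0
  edge (2, 8)→(6, 18): d=(4,10) right/bottom  bias=-1
    (1,1)@(3, 3): e=[90,0,-30] → .  [on edge]
    (1,5)@(3, 11): e=[42,16,2] → X
    (2,5)@(5, 11): e=[42,36,-18] → .
    (0,6)@(1, 13): e=[30,0,30] → X  [on edge]
    (2,6)@(5, 13): e=[30,40,-10] → .
    (0,7)@(1, 15): e=[18,4,38] → X
    (2,7)@(5, 15): e=[18,44,-2] → .
    (0,8)@(1, 17): e=[6,8,46] → X
    (2,8)@(5, 17): e=[6,48,6] → X
    (3,8)@(7, 17): e=[6,68,-14] → .
    (0,9)@(1, 19): e=[-6,12,54] → .
    (1,9)@(3, 19): e=[-6,32,34] → .
  covered (8 px):
    . . . .
    . . . .
    . . . .
    . . . .
    . . . .
    . X . .
    X X . .
    X X . .
    X X X .
    . . . .
T1:
  2·area = 18
  edge (6, 8)→(8, 8): d=(2,0) top-left  bias=+0
  edge (8, 8)→(0, 17): d=(-8,9) right/bottom  bias=-1
  edge (0, 17)→(6, 8): d=(6,-9) top-left  bias=+0
    (3,4)@(7, 9): e=[2,1,15] → X
    (2,5)@(5, 11): e=[6,3,9] → X
    (3,5)@(7, 11): e=[6,-15,27] → .
    (1,6)@(3, 13): e=[10,5,3] → X
    (2,6)@(5, 13): e=[10,-13,21] → .
    (1,7)@(3, 15): e=[14,-11,15] → .
  covered (3 px):
    . . . .
    . . . .
    . . . .
    . . . .
    . . . X
    . . X .
    . X . .
    . . . .
    . . . .
    . . . .

Z-buffer (winner per pixel, '.' = empty):
  . . . .
  . . . .
  . . . .
  . . . .
  . . . 1
  . 0 1 .
  0 1 . .
  0 0 . .
  0 0 0 .
  . . . .

Answer: 1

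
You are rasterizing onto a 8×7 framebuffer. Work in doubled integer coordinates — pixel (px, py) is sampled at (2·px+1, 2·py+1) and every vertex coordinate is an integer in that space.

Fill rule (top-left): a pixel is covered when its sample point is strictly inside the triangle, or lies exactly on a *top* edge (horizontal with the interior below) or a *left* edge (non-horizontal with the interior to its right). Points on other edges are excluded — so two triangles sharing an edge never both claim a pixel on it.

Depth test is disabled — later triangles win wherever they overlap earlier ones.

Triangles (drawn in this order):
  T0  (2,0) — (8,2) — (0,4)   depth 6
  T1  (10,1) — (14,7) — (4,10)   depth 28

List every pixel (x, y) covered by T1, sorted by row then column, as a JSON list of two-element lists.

T0:
  2·area = 28
  edge (2, 0)→(8, 2): d=(6,2) right/bottom  bias=-1
  edge (8, 2)→(0, 4): d=(-8,2) right/bottom  bias=-1
  edge (0, 4)→(2, 0): d=(2,-4) top-left  bias=+0
    (1,0)@(3, 1): e=[4,18,6] → X
    (2,0)@(5, 1): e=[0,14,14] → .  [on edge]
    (0,1)@(1, 3): e=[20,6,2] → X
    (2,1)@(5, 3): e=[12,-2,18] → .
    (5,1)@(11, 3): e=[0,-14,42] → .  [on edge]
    (0,2)@(1, 5): e=[32,-10,6] → .
    (1,2)@(3, 5): e=[28,-14,14] → .
  covered (3 px):
    . X . . . . . .
    X X . . . . . .
    . . . . . . . .
    . . . . . . . .
    . . . . . . . .
    . . . . . . . .
    . . . . . . . .
T1:
  2·area = 72
  edge (10, 1)→(14, 7): d=(4,6) right/bottom  bias=-1
  edge (14, 7)→(4, 10): d=(-10,3) right/bottom  bias=-1
  edge (4, 10)→(10, 1): d=(6,-9) top-left  bias=+0
    (4,1)@(9, 3): e=[14,55,3] → X
    (5,1)@(11, 3): e=[2,49,21] → X
    (6,1)@(13, 3): e=[-10,43,39] → .
    (4,2)@(9, 5): e=[22,35,15] → X
    (6,2)@(13, 5): e=[-2,23,51] → .
    (3,3)@(7, 7): e=[42,21,9] → X
    (6,3)@(13, 7): e=[6,3,63] → X
    (7,3)@(15, 7): e=[-6,-3,81] → .
    (2,4)@(5, 9): e=[62,7,3] → X
    (4,4)@(9, 9): e=[38,-5,39] → .
    (5,4)@(11, 9): e=[26,-11,57] → .
    (6,4)@(13, 9): e=[14,-17,75] → .
  covered (10 px):
    . . . . . . . .
    . . . . X X . .
    . . . . X X . .
    . . . X X X X .
    . . X X . . . .
    . . . . . . . .
    . . . . . . . .

Answer: [[4,1],[5,1],[4,2],[5,2],[3,3],[4,3],[5,3],[6,3],[2,4],[3,4]]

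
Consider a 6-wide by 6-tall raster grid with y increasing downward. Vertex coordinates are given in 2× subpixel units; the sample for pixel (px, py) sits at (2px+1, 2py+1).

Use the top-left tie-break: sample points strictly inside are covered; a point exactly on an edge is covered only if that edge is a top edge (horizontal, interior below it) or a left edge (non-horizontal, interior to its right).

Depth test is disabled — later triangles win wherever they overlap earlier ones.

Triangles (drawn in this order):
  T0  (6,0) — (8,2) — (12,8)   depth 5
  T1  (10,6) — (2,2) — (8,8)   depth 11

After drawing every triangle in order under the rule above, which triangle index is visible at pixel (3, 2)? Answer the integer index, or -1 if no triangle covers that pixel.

T0:
  2·area = 4
  edge (6, 0)→(8, 2): d=(2,2) right/bottom  bias=-1
  edge (8, 2)→(12, 8): d=(4,6) right/bottom  bias=-1
  edge (12, 8)→(6, 0): d=(-6,-8) top-left  bias=+0
    (3,0)@(7, 1): e=[0,2,2] → ·  [on edge]
    (4,1)@(9, 3): e=[0,-2,6] → ·  [on edge]
    (5,2)@(11, 5): e=[0,-6,10] → ·  [on edge]
  covered (0 px):
    · · · · · ·
    · · · · · ·
    · · · · · ·
    · · · · · ·
    · · · · · ·
    · · · · · ·
T1:
  2·area = 24  (B↔C swapped to make it positive)
  edge (10, 6)→(8, 8): d=(-2,2) right/bottom  bias=-1
  edge (8, 8)→(2, 2): d=(-6,-6) top-left  bias=+0
  edge (2, 2)→(10, 6): d=(8,4) right/bottom  bias=-1
    (0,0)@(1, 1): e=[28,0,-4] → ·  [on edge]
    (1,1)@(3, 3): e=[20,0,4] → █  [on edge]
    (2,1)@(5, 3): e=[16,12,-4] → ·
    (1,2)@(3, 5): e=[16,-12,20] → ·
    (2,2)@(5, 5): e=[12,0,12] → █  [on edge]
    (3,2)@(7, 5): e=[8,12,4] → █
    (4,2)@(9, 5): e=[4,24,-4] → ·
    (5,2)@(11, 5): e=[0,36,-12] → ·  [on edge]
    (2,3)@(5, 7): e=[8,-12,28] → ·
    (3,3)@(7, 7): e=[4,0,20] → █  [on edge]
    (4,3)@(9, 7): e=[0,12,12] → ·  [on edge]
    (3,4)@(7, 9): e=[0,-12,36] → ·  [on edge]
    (4,4)@(9, 9): e=[-4,0,28] → ·  [on edge]
    (2,5)@(5, 11): e=[0,-36,60] → ·  [on edge]
    (5,5)@(11, 11): e=[-12,0,36] → ·  [on edge]
  covered (4 px):
    · · · · · ·
    · █ · · · ·
    · · █ █ · ·
    · · · █ · ·
    · · · · · ·
    · · · · · ·

Z-buffer (winner per pixel, '.' = empty):
  . . . . . .
  . 1 . . . .
  . . 1 1 . .
  . . . 1 . .
  . . . . . .
  . . . . . .

Result: 1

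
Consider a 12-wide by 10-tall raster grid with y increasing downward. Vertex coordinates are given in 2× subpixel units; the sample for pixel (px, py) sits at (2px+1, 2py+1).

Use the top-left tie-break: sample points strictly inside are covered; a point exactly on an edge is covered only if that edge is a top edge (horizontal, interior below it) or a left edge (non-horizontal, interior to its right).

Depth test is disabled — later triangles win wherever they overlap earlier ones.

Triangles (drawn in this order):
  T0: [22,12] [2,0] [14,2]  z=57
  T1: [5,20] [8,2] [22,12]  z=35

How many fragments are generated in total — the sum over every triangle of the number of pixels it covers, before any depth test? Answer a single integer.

T0:
  2·area = 104
  edge (22, 12)→(2, 0): d=(-20,-12) top-left  bias=+0
  edge (2, 0)→(14, 2): d=(12,2) right/bottom  bias=-1
  edge (14, 2)→(22, 12): d=(8,10) right/bottom  bias=-1
    (2,0)@(5, 1): e=[16,6,82] → #
    (3,0)@(7, 1): e=[40,2,62] → #
    (4,0)@(9, 1): e=[64,-2,42] → ·
    (2,1)@(5, 3): e=[-24,30,98] → ·
    (3,1)@(7, 3): e=[0,26,78] → #  [on edge]
    (4,1)@(9, 3): e=[24,22,58] → #
    (5,1)@(11, 3): e=[48,18,38] → #
    (6,1)@(13, 3): e=[72,14,18] → #
    (7,1)@(15, 3): e=[96,10,-2] → ·
    (3,2)@(7, 5): e=[-40,50,94] → ·
    (4,2)@(9, 5): e=[-16,46,74] → ·
    (5,2)@(11, 5): e=[8,42,54] → #
    (8,4)@(17, 9): e=[0,78,26] → #  [on edge]
  covered (14 px):
    · · # # · · · · · · · ·
    · · · # # # # · · · · ·
    · · · · · # # # · · · ·
    · · · · · · · # # · · ·
    · · · · · · · · # # · ·
    · · · · · · · · · · # ·
    · · · · · · · · · · · ·
    · · · · · · · · · · · ·
    · · · · · · · · · · · ·
    · · · · · · · · · · · ·
T1:
  2·area = 282
  edge (5, 20)→(8, 2): d=(3,-18) top-left  bias=+0
  edge (8, 2)→(22, 12): d=(14,10) right/bottom  bias=-1
  edge (22, 12)→(5, 20): d=(-17,8) right/bottom  bias=-1
    (4,1)@(9, 3): e=[21,4,257] → #
    (5,1)@(11, 3): e=[57,-16,241] → ·
    (4,2)@(9, 5): e=[27,32,223] → #
    (5,2)@(11, 5): e=[63,12,207] → #
    (6,2)@(13, 5): e=[99,-8,191] → ·
    (4,3)@(9, 7): e=[33,60,189] → #
    (6,3)@(13, 7): e=[105,20,157] → #
    (7,3)@(15, 7): e=[141,0,141] → ·  [on edge]
    (3,4)@(7, 9): e=[3,108,171] → #
    (7,4)@(15, 9): e=[147,28,107] → #
    (8,4)@(17, 9): e=[183,8,91] → #
    (9,4)@(19, 9): e=[219,-12,75] → ·
  covered (35 px):
    · · · · · · · · · · · ·
    · · · · # · · · · · · ·
    · · · · # # · · · · · ·
    · · · · # # # · · · · ·
    · · · # # # # # # · · ·
    · · · # # # # # # # · ·
    · · · # # # # # # # · ·
    · · · # # # # # · · · ·
    · · · # # # · · · · · ·
    · · · # · · · · · · · ·

Result: 49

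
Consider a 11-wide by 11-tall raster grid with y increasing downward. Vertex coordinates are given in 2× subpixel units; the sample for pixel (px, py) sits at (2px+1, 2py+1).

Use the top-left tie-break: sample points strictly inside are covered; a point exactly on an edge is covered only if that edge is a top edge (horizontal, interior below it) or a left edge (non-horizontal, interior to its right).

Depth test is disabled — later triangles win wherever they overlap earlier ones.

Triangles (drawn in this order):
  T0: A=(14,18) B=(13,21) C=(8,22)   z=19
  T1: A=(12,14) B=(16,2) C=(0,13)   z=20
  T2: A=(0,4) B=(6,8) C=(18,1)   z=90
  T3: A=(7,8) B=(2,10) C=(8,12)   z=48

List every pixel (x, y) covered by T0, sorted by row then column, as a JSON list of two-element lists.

T0:
  2·area = 14
  edge (14, 18)→(13, 21): d=(-1,3) right/bottom  bias=-1
  edge (13, 21)→(8, 22): d=(-5,1) right/bottom  bias=-1
  edge (8, 22)→(14, 18): d=(6,-4) top-left  bias=+0
    (9,1)@(19, 3): e=[0,84,-70] → ·  [on edge]
    (8,4)@(17, 9): e=[0,56,-42] → ·  [on edge]
    (7,7)@(15, 15): e=[0,28,-14] → ·  [on edge]
    (6,9)@(13, 19): e=[2,10,2] → #
    (7,9)@(15, 19): e=[-4,8,10] → ·
    (5,10)@(11, 21): e=[6,2,6] → #
    (6,10)@(13, 21): e=[0,0,14] → ·  [on edge]
  covered (2 px):
    · · · · · · · · · · ·
    · · · · · · · · · · ·
    · · · · · · · · · · ·
    · · · · · · · · · · ·
    · · · · · · · · · · ·
    · · · · · · · · · · ·
    · · · · · · · · · · ·
    · · · · · · · · · · ·
    · · · · · · · · · · ·
    · · · · · · # · · · ·
    · · · · · # · · · · ·
T1:
  2·area = 148  (B↔C swapped to make it positive)
  edge (12, 14)→(0, 13): d=(-12,-1) top-left  bias=+0
  edge (0, 13)→(16, 2): d=(16,-11) top-left  bias=+0
  edge (16, 2)→(12, 14): d=(-4,12) right/bottom  bias=-1
    (7,1)@(15, 3): e=[135,5,8] → #
    (8,1)@(17, 3): e=[137,27,-16] → ·
    (6,2)@(13, 5): e=[109,15,24] → #
    (7,2)@(15, 5): e=[111,37,0] → ·  [on edge]
    (4,3)@(9, 7): e=[81,3,64] → #
    (5,3)@(11, 7): e=[83,25,40] → #
    (7,3)@(15, 7): e=[87,69,-8] → ·
    (3,4)@(7, 9): e=[55,13,80] → #
    (7,4)@(15, 9): e=[63,101,-16] → ·
    (1,5)@(3, 11): e=[27,1,120] → #
    (2,5)@(5, 11): e=[29,23,96] → #
    (6,5)@(13, 11): e=[37,111,0] → ·  [on edge]
    (5,8)@(11, 17): e=[-37,185,0] → ·  [on edge]
  covered (20 px):
    · · · · · · · · · · ·
    · · · · · · · # · · ·
    · · · · · · # · · · ·
    · · · · # # # · · · ·
    · · · # # # # · · · ·
    · # # # # # · · · · ·
    # # # # # # · · · · ·
    · · · · · · · · · · ·
    · · · · · · · · · · ·
    · · · · · · · · · · ·
    · · · · · · · · · · ·
T2:
  2·area = 90  (B↔C swapped to make it positive)
  edge (0, 4)→(18, 1): d=(18,-3) top-left  bias=+0
  edge (18, 1)→(6, 8): d=(-12,7) right/bottom  bias=-1
  edge (6, 8)→(0, 4): d=(-6,-4) top-left  bias=+0
    (3,1)@(7, 3): e=[3,53,34] → #
    (4,1)@(9, 3): e=[9,39,42] → #
    (5,1)@(11, 3): e=[15,25,50] → #
    (6,1)@(13, 3): e=[21,11,58] → #
    (7,1)@(15, 3): e=[27,-3,66] → ·
    (1,2)@(3, 5): e=[27,57,6] → #
    (2,2)@(5, 5): e=[33,43,14] → #
    (6,2)@(13, 5): e=[57,-13,46] → ·
    (1,3)@(3, 7): e=[63,33,-6] → ·
    (2,3)@(5, 7): e=[69,19,2] → #
    (4,3)@(9, 7): e=[81,-9,18] → ·
    (5,3)@(11, 7): e=[87,-23,26] → ·
  covered (11 px):
    · · · · · · · · · · ·
    · · · # # # # · · · ·
    · # # # # # · · · · ·
    · · # # · · · · · · ·
    · · · · · · · · · · ·
    · · · · · · · · · · ·
    · · · · · · · · · · ·
    · · · · · · · · · · ·
    · · · · · · · · · · ·
    · · · · · · · · · · ·
    · · · · · · · · · · ·
T3:
  2·area = 22  (B↔C swapped to make it positive)
  edge (7, 8)→(8, 12): d=(1,4) right/bottom  bias=-1
  edge (8, 12)→(2, 10): d=(-6,-2) top-left  bias=+0
  edge (2, 10)→(7, 8): d=(5,-2) top-left  bias=+0
    (2,4)@(5, 9): e=[9,12,1] → #
    (3,4)@(7, 9): e=[1,16,5] → #
    (4,4)@(9, 9): e=[-7,20,9] → ·
    (2,5)@(5, 11): e=[11,0,11] → #  [on edge]
    (4,5)@(9, 11): e=[-5,8,19] → ·
    (2,6)@(5, 13): e=[13,-12,21] → ·
    (3,6)@(7, 13): e=[5,-8,25] → ·
    (5,6)@(11, 13): e=[-11,0,33] → ·  [on edge]
    (8,7)@(17, 15): e=[-33,0,55] → ·  [on edge]
  covered (4 px):
    · · · · · · · · · · ·
    · · · · · · · · · · ·
    · · · · · · · · · · ·
    · · · · · · · · · · ·
    · · # # · · · · · · ·
    · · # # · · · · · · ·
    · · · · · · · · · · ·
    · · · · · · · · · · ·
    · · · · · · · · · · ·
    · · · · · · · · · · ·
    · · · · · · · · · · ·

Answer: [[6,9],[5,10]]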